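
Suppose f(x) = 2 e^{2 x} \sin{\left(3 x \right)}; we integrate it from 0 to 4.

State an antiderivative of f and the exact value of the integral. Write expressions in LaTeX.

Antiderivative: F(x) = \frac{2 \left(2 \sin{\left(3 x \right)} - 3 \cos{\left(3 x \right)}\right) e^{2 x}}{13}; value = - \frac{6 e^{8} \cos{\left(12 \right)}}{13} + \frac{4 e^{8} \sin{\left(12 \right)}}{13} + \frac{6}{13}

An antiderivative F(x) passes only if d/dx[F] lands on f(x) exactly.
F(x) = \frac{2 \left(2 \sin{\left(3 x \right)} - 3 \cos{\left(3 x \right)}\right) e^{2 x}}{13} is an antiderivative of f.
Check: d/dx[\frac{2 \left(2 \sin{\left(3 x \right)} - 3 \cos{\left(3 x \right)}\right) e^{2 x}}{13}] = 2 e^{2 x} \sin{\left(3 x \right)} = f(x).
F(4) = - \frac{6 e^{8} \cos{\left(12 \right)}}{13} + \frac{4 e^{8} \sin{\left(12 \right)}}{13}; F(0) = - \frac{6}{13}.
Integral = F(4) - F(0) = - \frac{6 e^{8} \cos{\left(12 \right)}}{13} + \frac{4 e^{8} \sin{\left(12 \right)}}{13} + \frac{6}{13}.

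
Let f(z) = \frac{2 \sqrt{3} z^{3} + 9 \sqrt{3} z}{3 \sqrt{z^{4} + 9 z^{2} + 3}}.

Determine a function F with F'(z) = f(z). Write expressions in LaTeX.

f matches the chain-rule pattern g'(h)*h' with inner function h(z) = \frac{z^{4}}{3} + 3 z^{2} + 1; substituting u = h(z) collapses the integral.
Check: d/dz[\sqrt{\frac{z^{4}}{3} + 3 z^{2} + 1}] = \frac{2 \sqrt{3} z^{3} + 9 \sqrt{3} z}{3 \sqrt{z^{4} + 9 z^{2} + 3}} = f(z).

An antiderivative is F(z) = \sqrt{\frac{z^{4}}{3} + 3 z^{2} + 1}.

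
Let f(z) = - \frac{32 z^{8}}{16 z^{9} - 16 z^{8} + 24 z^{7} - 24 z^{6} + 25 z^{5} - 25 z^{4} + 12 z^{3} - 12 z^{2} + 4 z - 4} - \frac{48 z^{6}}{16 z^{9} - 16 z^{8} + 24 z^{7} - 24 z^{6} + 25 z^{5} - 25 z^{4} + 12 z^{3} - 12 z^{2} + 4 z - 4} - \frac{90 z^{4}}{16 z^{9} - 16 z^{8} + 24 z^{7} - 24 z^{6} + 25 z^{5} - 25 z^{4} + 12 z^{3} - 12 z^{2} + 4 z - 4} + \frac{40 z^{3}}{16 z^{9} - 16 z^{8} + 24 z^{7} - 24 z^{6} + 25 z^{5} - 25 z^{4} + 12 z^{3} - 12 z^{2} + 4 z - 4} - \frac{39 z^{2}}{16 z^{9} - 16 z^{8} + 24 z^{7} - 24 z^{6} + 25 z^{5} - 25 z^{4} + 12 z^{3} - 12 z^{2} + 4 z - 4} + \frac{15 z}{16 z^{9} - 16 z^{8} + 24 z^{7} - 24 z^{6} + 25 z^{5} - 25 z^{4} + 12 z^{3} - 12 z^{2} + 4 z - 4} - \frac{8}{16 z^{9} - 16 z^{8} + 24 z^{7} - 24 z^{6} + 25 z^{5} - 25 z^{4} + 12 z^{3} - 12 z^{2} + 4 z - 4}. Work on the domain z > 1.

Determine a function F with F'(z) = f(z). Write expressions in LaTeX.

An antiderivative is F(z) = - \frac{16 z^{4} \log{\left(z - 1 \right)} + 12 z^{2} \log{\left(z - 1 \right)} + 8 \log{\left(z - 1 \right)} - 5}{2 \left(4 z^{4} + 3 z^{2} + 2\right)}.

The integrand splits into summands that can be handled one at a time.
Check: d/dz[- \frac{16 z^{4} \log{\left(z - 1 \right)} + 12 z^{2} \log{\left(z - 1 \right)} + 8 \log{\left(z - 1 \right)} - 5}{2 \left(4 z^{4} + 3 z^{2} + 2\right)}] = \frac{- 32 z^{8} - 48 z^{6} - 90 z^{4} + 40 z^{3} - 39 z^{2} + 15 z - 8}{16 z^{9} - 16 z^{8} + 24 z^{7} - 24 z^{6} + 25 z^{5} - 25 z^{4} + 12 z^{3} - 12 z^{2} + 4 z - 4}, which equals f(z).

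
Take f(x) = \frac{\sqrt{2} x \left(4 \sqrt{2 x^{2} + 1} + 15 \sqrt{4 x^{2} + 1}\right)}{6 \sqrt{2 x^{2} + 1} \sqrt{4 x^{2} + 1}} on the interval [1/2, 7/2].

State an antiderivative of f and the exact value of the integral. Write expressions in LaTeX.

Antiderivative: F(x) = \frac{\sqrt{2} \left(15 \sqrt{2 x^{2} + 1} + 2 \sqrt{4 x^{2} + 1}\right)}{12}; value = - \frac{5 \sqrt{3}}{4} + \frac{4}{3} + \frac{5 \sqrt{51}}{4}

Whatever form F(x) takes, F'(x) = f(x) is non-negotiable.
F(x) = \frac{\sqrt{2} \left(15 \sqrt{2 x^{2} + 1} + 2 \sqrt{4 x^{2} + 1}\right)}{12} is an antiderivative of f.
Check: d/dx[\frac{\sqrt{2} \left(15 \sqrt{2 x^{2} + 1} + 2 \sqrt{4 x^{2} + 1}\right)}{12}] = \frac{4 \sqrt{2} x \sqrt{2 x^{2} + 1} + 15 \sqrt{2} x \sqrt{4 x^{2} + 1}}{6 \sqrt{2 x^{2} + 1} \sqrt{4 x^{2} + 1}}, which equals f(x).
F(7/2) = \frac{5}{3} + \frac{5 \sqrt{51}}{4}; F(1/2) = \frac{1}{3} + \frac{5 \sqrt{3}}{4}.
Integral = F(7/2) - F(1/2) = - \frac{5 \sqrt{3}}{4} + \frac{4}{3} + \frac{5 \sqrt{51}}{4}.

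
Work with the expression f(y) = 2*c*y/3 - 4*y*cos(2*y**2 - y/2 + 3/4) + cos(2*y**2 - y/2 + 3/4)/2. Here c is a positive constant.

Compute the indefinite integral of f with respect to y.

F(y) = c*y**2/3 - sin(2*y**2 - y/2 + 3/4) + C

Integrate term by term and add the pieces.
Check: d/dy[c*y**2/3 - sin(2*y**2 - y/2 + 3/4)] = 2*c*y/3 - 4*y*cos(2*y**2 - y/2 + 3/4) + cos(2*y**2 - y/2 + 3/4)/2 = f(y).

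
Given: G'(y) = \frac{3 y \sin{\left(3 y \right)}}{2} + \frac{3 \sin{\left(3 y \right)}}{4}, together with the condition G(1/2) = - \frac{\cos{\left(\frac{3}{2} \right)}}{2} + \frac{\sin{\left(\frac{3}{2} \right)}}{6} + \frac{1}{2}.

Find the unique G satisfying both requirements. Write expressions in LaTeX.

G(y) = - \frac{y \cos{\left(3 y \right)}}{2} + \frac{\sin{\left(3 y \right)}}{6} - \frac{\cos{\left(3 y \right)}}{4} + \frac{1}{2}

Integrate term by term and add the pieces.
A general antiderivative is - \frac{y \cos{\left(3 y \right)}}{2} + \frac{\sin{\left(3 y \right)}}{6} - \frac{\cos{\left(3 y \right)}}{4} + C.
The condition gives C = - \frac{\cos{\left(\frac{3}{2} \right)}}{2} + \frac{\sin{\left(\frac{3}{2} \right)}}{6} + \frac{1}{2} - (- \frac{\cos{\left(\frac{3}{2} \right)}}{2} + \frac{\sin{\left(\frac{3}{2} \right)}}{6}) = \frac{1}{2}.
So G(y) = - \frac{y \cos{\left(3 y \right)}}{2} + \frac{\sin{\left(3 y \right)}}{6} - \frac{\cos{\left(3 y \right)}}{4} + \frac{1}{2}.
Check: d/dy[- \frac{y \cos{\left(3 y \right)}}{2} + \frac{\sin{\left(3 y \right)}}{6} - \frac{\cos{\left(3 y \right)}}{4} + \frac{1}{2}] = \frac{3 y \sin{\left(3 y \right)}}{2} + \frac{3 \sin{\left(3 y \right)}}{4} = G'(y).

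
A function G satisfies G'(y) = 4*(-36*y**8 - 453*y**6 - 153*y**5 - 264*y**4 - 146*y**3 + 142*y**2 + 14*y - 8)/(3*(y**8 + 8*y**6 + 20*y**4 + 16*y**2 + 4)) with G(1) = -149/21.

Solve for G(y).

Check a candidate G(y) by differentiating: d/dy[G] must match the given G'(y).
A general antiderivative is -3*(2*y - 1)*(2*y**2 + y - 1/3)**2/(y**4/2 + 2*y**2 + 1) + C.
The condition gives C = -149/21 - (-128/21) = -1.
So G(y) = -3*(2*y - 1)*(2*y**2 + y - 1/3)**2/(y**4/2 + 2*y**2 + 1) - 1.
Check: d/dy[-3*(2*y - 1)*(2*y**2 + y - 1/3)**2/(y**4/2 + 2*y**2 + 1) - 1] = (-144*y**8 - 1812*y**6 - 612*y**5 - 1056*y**4 - 584*y**3 + 568*y**2 + 56*y - 32)/(3*y**8 + 24*y**6 + 60*y**4 + 48*y**2 + 12), which equals G'(y).

G(y) = -3*(2*y - 1)*(2*y**2 + y - 1/3)**2/(y**4/2 + 2*y**2 + 1) - 1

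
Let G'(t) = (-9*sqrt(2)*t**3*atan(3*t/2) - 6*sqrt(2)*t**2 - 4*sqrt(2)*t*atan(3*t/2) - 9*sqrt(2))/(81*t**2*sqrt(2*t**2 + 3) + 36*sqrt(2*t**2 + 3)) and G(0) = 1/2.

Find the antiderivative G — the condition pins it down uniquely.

G'(t) has the shape u'v + uv' for u = -sqrt(t**2 + 3/2)/9 and v = atan(3*t/2) — it is the derivative of the product u*v.
A general antiderivative is -sqrt(t**2 + 3/2)*atan(3*t/2)/9 + C.
The condition gives C = 1/2 - (0) = 1/2.
So G(t) = sqrt(2)*(-2*sqrt(2*t**2 + 3)*atan(3*t/2) + 9*sqrt(2))/36.
Check: d/dt[sqrt(2)*(-2*sqrt(2*t**2 + 3)*atan(3*t/2) + 9*sqrt(2))/36] = (-9*sqrt(2)*t**3*atan(3*t/2) - 6*sqrt(2)*t**2 - 4*sqrt(2)*t*atan(3*t/2) - 9*sqrt(2))/(81*t**2*sqrt(2*t**2 + 3) + 36*sqrt(2*t**2 + 3)) = G'(t).

G(t) = sqrt(2)*(-2*sqrt(2*t**2 + 3)*atan(3*t/2) + 9*sqrt(2))/36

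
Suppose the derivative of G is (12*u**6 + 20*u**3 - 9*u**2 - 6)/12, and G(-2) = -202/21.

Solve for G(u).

Any candidate G(u) must reproduce the stated G'(u) exactly.
A general antiderivative is u**7/7 + 5*u**4/12 - u**3/4 - u/2 + C.
The condition gives C = -202/21 - (-181/21) = -1.
So G(u) = u**7/7 + 5*u**4/12 - u**3/4 - u/2 - 1.
Check: d/du[u**7/7 + 5*u**4/12 - u**3/4 - u/2 - 1] = u**6 + 5*u**3/3 - 3*u**2/4 - 1/2, which equals G'(u).

G(u) = u**7/7 + 5*u**4/12 - u**3/4 - u/2 - 1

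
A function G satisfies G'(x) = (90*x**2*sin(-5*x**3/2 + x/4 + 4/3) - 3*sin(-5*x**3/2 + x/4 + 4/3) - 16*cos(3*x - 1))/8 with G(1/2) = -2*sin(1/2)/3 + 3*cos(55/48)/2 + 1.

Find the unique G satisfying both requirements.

Any candidate G(x) must reproduce the stated G'(x) exactly.
A general antiderivative is -2*sin(3*x - 1)/3 + 3*cos(-5*x**3/2 + x/4 + 4/3)/2 + C.
The condition gives C = -2*sin(1/2)/3 + 3*cos(55/48)/2 + 1 - (-2*sin(1/2)/3 + 3*cos(55/48)/2) = 1.
So G(x) = -2*sin(3*x - 1)/3 + 3*cos(-5*x**3/2 + x/4 + 4/3)/2 + 1.
Check: d/dx[-2*sin(3*x - 1)/3 + 3*cos(-5*x**3/2 + x/4 + 4/3)/2 + 1] = 45*x**2*sin(-5*x**3/2 + x/4 + 4/3)/4 - 3*sin(-5*x**3/2 + x/4 + 4/3)/8 - 2*cos(3*x - 1), which equals G'(x).

G(x) = -2*sin(3*x - 1)/3 + 3*cos(-5*x**3/2 + x/4 + 4/3)/2 + 1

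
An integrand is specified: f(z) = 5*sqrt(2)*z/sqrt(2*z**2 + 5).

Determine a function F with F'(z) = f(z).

An antiderivative is F(z) = 5*sqrt(2)*sqrt(2*z**2 + 5)/2.

The substitution u = z**2 + 5/2 works: f is exactly (dF/du)*(du/dz) for that inner function.
Check: d/dz[5*sqrt(2)*sqrt(2*z**2 + 5)/2] = 5*sqrt(2)*z/sqrt(2*z**2 + 5) = f(z).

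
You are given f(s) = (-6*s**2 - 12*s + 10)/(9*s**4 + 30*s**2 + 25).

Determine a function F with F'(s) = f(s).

Recognize the product-rule pattern: f = u'v + uv' with u = 1/(3*s**2 + 5), v = 2*s + 2, so integration by parts undoes it.
Check: d/ds[(2*s + 2)/(3*s**2 + 5)] = (-6*s**2 - 12*s + 10)/(9*s**4 + 30*s**2 + 25) = f(s).

An antiderivative is F(s) = (2*s + 2)/(3*s**2 + 5).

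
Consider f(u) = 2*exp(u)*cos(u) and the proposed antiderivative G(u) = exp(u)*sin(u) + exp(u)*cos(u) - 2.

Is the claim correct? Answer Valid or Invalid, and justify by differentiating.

d/du[G] = 2*exp(u)*cos(u)
This equals f(u) exactly, so the claim holds.

Valid: G'(u) = f(u).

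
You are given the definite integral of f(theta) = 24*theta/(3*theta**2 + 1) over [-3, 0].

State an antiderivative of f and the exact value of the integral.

f matches the chain-rule pattern g'(h)*h' with inner function h(theta) = 3*theta**2 + 1; substituting u = h(theta) collapses the integral.
F(theta) = 4*log(3*theta**2 + 1) is an antiderivative of f.
Check: d/dtheta[4*log(3*theta**2 + 1)] = 24*theta/(3*theta**2 + 1) = f(theta).
F(0) = 0; F(-3) = 4*log(28).
Integral = F(0) - F(-3) = -4*log(28).

Antiderivative: F(theta) = 4*log(3*theta**2 + 1); value = -4*log(28)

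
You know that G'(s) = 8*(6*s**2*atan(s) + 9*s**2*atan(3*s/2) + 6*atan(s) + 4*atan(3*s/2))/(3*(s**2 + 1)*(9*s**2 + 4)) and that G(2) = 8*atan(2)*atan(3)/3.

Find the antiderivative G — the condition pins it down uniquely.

G'(s) has the shape u'v + uv' for u = 8*atan(s)/3 and v = atan(3*s/2) — it is the derivative of the product u*v.
A general antiderivative is 8*atan(s)*atan(3*s/2)/3 + C.
The condition gives C = 8*atan(2)*atan(3)/3 - (8*atan(2)*atan(3)/3) = 0.
So G(s) = 8*atan(s)*atan(3*s/2)/3.
Check: d/ds[8*atan(s)*atan(3*s/2)/3] = (48*s**2*atan(s) + 72*s**2*atan(3*s/2) + 48*atan(s) + 32*atan(3*s/2))/(27*s**4 + 39*s**2 + 12), which equals G'(s).

G(s) = 8*atan(s)*atan(3*s/2)/3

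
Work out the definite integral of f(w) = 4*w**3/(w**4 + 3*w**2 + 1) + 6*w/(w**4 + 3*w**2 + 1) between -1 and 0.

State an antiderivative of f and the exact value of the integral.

Antiderivative: F(w) = log(w**4 + 3*w**2 + 1); value = -log(5)

f matches the chain-rule pattern g'(h)*h' with inner function h(w) = w**4 + 3*w**2 + 1; substituting u = h(w) collapses the integral.
F(w) = log(w**4 + 3*w**2 + 1) is an antiderivative of f.
Check: d/dw[log(w**4 + 3*w**2 + 1)] = (4*w**3 + 6*w)/(w**4 + 3*w**2 + 1), which equals f(w).
F(0) = 0; F(-1) = log(5).
Integral = F(0) - F(-1) = -log(5).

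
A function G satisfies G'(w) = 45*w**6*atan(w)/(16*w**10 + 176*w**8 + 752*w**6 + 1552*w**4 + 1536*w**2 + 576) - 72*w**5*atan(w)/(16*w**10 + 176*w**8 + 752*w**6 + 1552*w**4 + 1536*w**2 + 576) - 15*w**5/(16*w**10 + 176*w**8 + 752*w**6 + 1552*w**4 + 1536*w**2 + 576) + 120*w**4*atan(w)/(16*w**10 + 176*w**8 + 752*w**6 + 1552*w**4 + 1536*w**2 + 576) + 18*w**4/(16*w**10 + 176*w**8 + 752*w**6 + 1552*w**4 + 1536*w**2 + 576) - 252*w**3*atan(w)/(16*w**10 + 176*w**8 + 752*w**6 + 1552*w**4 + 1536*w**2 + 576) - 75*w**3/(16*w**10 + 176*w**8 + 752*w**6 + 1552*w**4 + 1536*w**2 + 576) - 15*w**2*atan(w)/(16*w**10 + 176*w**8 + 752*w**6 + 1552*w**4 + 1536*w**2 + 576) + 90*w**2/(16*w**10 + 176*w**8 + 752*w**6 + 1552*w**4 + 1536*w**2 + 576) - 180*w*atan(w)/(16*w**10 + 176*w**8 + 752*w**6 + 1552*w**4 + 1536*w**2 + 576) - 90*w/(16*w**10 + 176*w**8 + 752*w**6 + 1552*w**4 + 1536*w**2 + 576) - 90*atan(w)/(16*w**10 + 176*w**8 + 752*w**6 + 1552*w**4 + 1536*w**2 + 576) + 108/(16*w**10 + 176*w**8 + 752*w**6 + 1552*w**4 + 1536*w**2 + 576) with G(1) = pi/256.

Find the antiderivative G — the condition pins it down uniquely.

Integrate term by term and add the pieces.
A general antiderivative is -9*(5*w/3 - 2)*atan(w)/(16*(w**2/2 + 1)*(2*w**2 + 6)) + C.
The condition gives C = pi/256 - (pi/256) = 0.
So G(w) = (-15*w*atan(w) + 18*atan(w))/(16*w**4 + 80*w**2 + 96).
Check: d/dw[(-15*w*atan(w) + 18*atan(w))/(16*w**4 + 80*w**2 + 96)] = (45*w**6*atan(w) - 72*w**5*atan(w) - 15*w**5 + 120*w**4*atan(w) + 18*w**4 - 252*w**3*atan(w) - 75*w**3 - 15*w**2*atan(w) + 90*w**2 - 180*w*atan(w) - 90*w - 90*atan(w) + 108)/(16*w**10 + 176*w**8 + 752*w**6 + 1552*w**4 + 1536*w**2 + 576), which equals G'(w).

G(w) = (-15*w*atan(w) + 18*atan(w))/(16*w**4 + 80*w**2 + 96)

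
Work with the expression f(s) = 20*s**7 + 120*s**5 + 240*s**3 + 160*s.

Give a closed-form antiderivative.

The substitution u = s**2 + 2 works: f is exactly (dF/du)*(du/ds) for that inner function.
Check: d/ds[5*(s**2 + 2)**4/2] = 20*s**7 + 120*s**5 + 240*s**3 + 160*s = f(s).

An antiderivative is F(s) = 5*(s**2 + 2)**4/2.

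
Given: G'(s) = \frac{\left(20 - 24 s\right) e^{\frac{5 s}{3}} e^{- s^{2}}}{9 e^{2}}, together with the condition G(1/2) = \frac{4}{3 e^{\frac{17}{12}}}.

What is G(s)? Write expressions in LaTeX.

The substitution u = - s^{2} + \frac{5 s}{3} - 2 works: G'(s) is exactly (dG/du)*(du/ds) for that inner function.
A general antiderivative is \frac{4 e^{- s^{2} + \frac{5 s}{3} - 2}}{3} + C.
The condition gives C = \frac{4}{3 e^{\frac{17}{12}}} - (\frac{4}{3 e^{\frac{17}{12}}}) = 0.
So G(s) = \frac{4 e^{- s^{2} + \frac{5 s}{3} - 2}}{3}.
Check: d/ds[\frac{4 e^{- s^{2} + \frac{5 s}{3} - 2}}{3}] = \frac{\left(20 - 24 s\right) e^{\frac{5 s}{3}} e^{- s^{2}}}{9 e^{2}} = G'(s).

G(s) = \frac{4 e^{- s^{2} + \frac{5 s}{3} - 2}}{3}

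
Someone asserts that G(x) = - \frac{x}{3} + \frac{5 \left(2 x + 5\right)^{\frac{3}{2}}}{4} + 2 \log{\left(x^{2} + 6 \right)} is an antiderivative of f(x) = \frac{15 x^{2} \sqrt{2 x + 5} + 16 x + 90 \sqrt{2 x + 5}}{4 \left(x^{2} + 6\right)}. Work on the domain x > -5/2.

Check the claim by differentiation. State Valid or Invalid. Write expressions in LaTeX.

d/dx[G] = \frac{45 x^{2} \sqrt{2 x + 5} - 4 x^{2} + 48 x + 270 \sqrt{2 x + 5} - 24}{12 x^{2} + 72}
d/dx[G] - f(x) = - \frac{1}{3} != 0.

Invalid: d/dx[G] - f = - \frac{1}{3}, which is not 0.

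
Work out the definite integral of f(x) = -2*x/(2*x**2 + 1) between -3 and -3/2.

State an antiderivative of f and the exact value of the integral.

Antiderivative: F(x) = -log(3*x**2 + 3/2)/2; value = -log(33/4)/2 + log(57/2)/2

f matches the chain-rule pattern g'(h)*h' with inner function h(x) = 3*x**2 + 3/2; substituting u = h(x) collapses the integral.
F(x) = -log(3*x**2 + 3/2)/2 is an antiderivative of f.
Check: d/dx[-log(3*x**2 + 3/2)/2] = -2*x/(2*x**2 + 1) = f(x).
F(-3/2) = -log(33/4)/2; F(-3) = -log(57/2)/2.
Integral = F(-3/2) - F(-3) = -log(33/4)/2 + log(57/2)/2.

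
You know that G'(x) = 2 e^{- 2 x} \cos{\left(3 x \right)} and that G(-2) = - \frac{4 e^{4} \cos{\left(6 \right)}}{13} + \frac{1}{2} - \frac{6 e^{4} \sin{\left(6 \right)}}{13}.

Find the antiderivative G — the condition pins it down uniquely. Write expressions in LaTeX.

G(x) = \frac{\left(13 e^{2 x} + 12 \sin{\left(3 x \right)} - 8 \cos{\left(3 x \right)}\right) e^{- 2 x}}{26}

Whatever form G(x) takes, its d/dx must return the stated G'(x).
A general antiderivative is \frac{6 e^{- 2 x} \sin{\left(3 x \right)}}{13} - \frac{4 e^{- 2 x} \cos{\left(3 x \right)}}{13} + C.
The condition gives C = - \frac{4 e^{4} \cos{\left(6 \right)}}{13} + \frac{1}{2} - \frac{6 e^{4} \sin{\left(6 \right)}}{13} - (- \frac{4 e^{4} \cos{\left(6 \right)}}{13} - \frac{6 e^{4} \sin{\left(6 \right)}}{13}) = \frac{1}{2}.
So G(x) = \frac{\left(13 e^{2 x} + 12 \sin{\left(3 x \right)} - 8 \cos{\left(3 x \right)}\right) e^{- 2 x}}{26}.
Check: d/dx[\frac{\left(13 e^{2 x} + 12 \sin{\left(3 x \right)} - 8 \cos{\left(3 x \right)}\right) e^{- 2 x}}{26}] = 2 e^{- 2 x} \cos{\left(3 x \right)} = G'(x).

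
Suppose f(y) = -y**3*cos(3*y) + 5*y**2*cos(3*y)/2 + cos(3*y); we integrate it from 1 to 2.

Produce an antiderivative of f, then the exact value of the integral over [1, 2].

Antiderivative: F(y) = -y**3*sin(3*y)/3 + 5*y**2*sin(3*y)/6 - y**2*cos(3*y)/3 + 2*y*sin(3*y)/9 + 5*y*cos(3*y)/9 + 4*sin(3*y)/27 + 2*cos(3*y)/27; value = 34*sin(6)/27 - 4*cos(6)/27 - 47*sin(3)/54 - 8*cos(3)/27

The integrand splits into summands that can be handled one at a time.
F(y) = -y**3*sin(3*y)/3 + 5*y**2*sin(3*y)/6 - y**2*cos(3*y)/3 + 2*y*sin(3*y)/9 + 5*y*cos(3*y)/9 + 4*sin(3*y)/27 + 2*cos(3*y)/27 is an antiderivative of f.
Check: d/dy[-y**3*sin(3*y)/3 + 5*y**2*sin(3*y)/6 - y**2*cos(3*y)/3 + 2*y*sin(3*y)/9 + 5*y*cos(3*y)/9 + 4*sin(3*y)/27 + 2*cos(3*y)/27] = -y**3*cos(3*y) + 5*y**2*cos(3*y)/2 + cos(3*y) = f(y).
F(2) = 34*sin(6)/27 - 4*cos(6)/27; F(1) = 8*cos(3)/27 + 47*sin(3)/54.
Integral = F(2) - F(1) = 34*sin(6)/27 - 4*cos(6)/27 - 47*sin(3)/54 - 8*cos(3)/27.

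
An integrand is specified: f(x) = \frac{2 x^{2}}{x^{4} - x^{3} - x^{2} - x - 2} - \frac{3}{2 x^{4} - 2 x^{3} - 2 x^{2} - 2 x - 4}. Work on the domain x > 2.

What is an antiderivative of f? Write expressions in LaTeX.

Factor the denominator (2 \left(x - 2\right) \left(x + 1\right) \left(x^{2} + 1\right)) and decompose: f = - \frac{7 \left(x - 3\right)}{20 \left(x^{2} + 1\right)} - \frac{1}{12 \left(x + 1\right)} + \frac{13}{30 \left(x - 2\right)}; each piece integrates to a log, atan, or power term.
Check: d/dx[\frac{52 \log{\left(x - 2 \right)} - 10 \log{\left(x + 1 \right)} - 21 \log{\left(x^{2} + 1 \right)} + 126 \operatorname{atan}{\left(x \right)}}{120}] = \frac{4 x^{2} - 3}{2 x^{4} - 2 x^{3} - 2 x^{2} - 2 x - 4}, which equals f(x).

An antiderivative is F(x) = \frac{52 \log{\left(x - 2 \right)} - 10 \log{\left(x + 1 \right)} - 21 \log{\left(x^{2} + 1 \right)} + 126 \operatorname{atan}{\left(x \right)}}{120}.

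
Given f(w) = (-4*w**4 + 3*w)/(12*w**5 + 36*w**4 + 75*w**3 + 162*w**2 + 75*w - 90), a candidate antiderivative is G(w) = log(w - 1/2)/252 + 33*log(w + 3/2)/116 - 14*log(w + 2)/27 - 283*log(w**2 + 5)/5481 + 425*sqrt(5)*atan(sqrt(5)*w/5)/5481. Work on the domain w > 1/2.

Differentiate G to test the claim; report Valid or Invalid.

Valid: G'(w) = f(w).

d/dw[G] = (-4*w**4 + 3*w)/(12*w**5 + 36*w**4 + 75*w**3 + 162*w**2 + 75*w - 90)
This equals f(w) exactly, so the claim holds.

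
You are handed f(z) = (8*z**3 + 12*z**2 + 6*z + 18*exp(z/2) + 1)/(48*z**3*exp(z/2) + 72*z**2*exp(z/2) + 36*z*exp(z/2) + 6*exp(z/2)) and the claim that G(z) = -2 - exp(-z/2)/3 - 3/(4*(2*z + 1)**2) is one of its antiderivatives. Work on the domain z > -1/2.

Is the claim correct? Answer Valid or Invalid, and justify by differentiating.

Valid: G'(z) = f(z).

d/dz[G] = (8*z**3 + 12*z**2 + 6*z + 18*exp(z/2) + 1)/(48*z**3*exp(z/2) + 72*z**2*exp(z/2) + 36*z*exp(z/2) + 6*exp(z/2))
This equals f(z) exactly, so the claim holds.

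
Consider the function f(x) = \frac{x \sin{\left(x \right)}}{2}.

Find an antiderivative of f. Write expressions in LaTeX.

A candidate is checked by its d/dx: the result must match f(x).
Check: d/dx[- \frac{x \cos{\left(x \right)}}{2} + \frac{\sin{\left(x \right)}}{2}] = \frac{x \sin{\left(x \right)}}{2} = f(x).

An antiderivative is F(x) = - \frac{x \cos{\left(x \right)}}{2} + \frac{\sin{\left(x \right)}}{2}.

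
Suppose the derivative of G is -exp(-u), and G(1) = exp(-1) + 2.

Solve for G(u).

G(u) = 2 + exp(-u)

For G(u) to be correct, d/du[G] must agree with the stated G'(u) identically.
A general antiderivative is exp(-u) + C.
The condition gives C = exp(-1) + 2 - (exp(-1)) = 2.
So G(u) = 2 + exp(-u).
Check: d/du[2 + exp(-u)] = -exp(-u) = G'(u).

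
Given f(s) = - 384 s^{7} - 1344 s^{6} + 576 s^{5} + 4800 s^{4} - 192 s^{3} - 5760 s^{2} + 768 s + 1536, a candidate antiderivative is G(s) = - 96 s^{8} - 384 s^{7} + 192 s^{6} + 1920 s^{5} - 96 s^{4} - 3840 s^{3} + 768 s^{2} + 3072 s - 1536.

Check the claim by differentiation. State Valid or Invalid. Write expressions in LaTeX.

Invalid: d/ds[G] - f = - 384 s^{7} - 1344 s^{6} + 576 s^{5} + 4800 s^{4} - 192 s^{3} - 5760 s^{2} + 768 s + 1536, which is not 0.

d/ds[G] = - 768 s^{7} - 2688 s^{6} + 1152 s^{5} + 9600 s^{4} - 384 s^{3} - 11520 s^{2} + 1536 s + 3072
d/ds[G] - f(s) = - 384 s^{7} - 1344 s^{6} + 576 s^{5} + 4800 s^{4} - 192 s^{3} - 5760 s^{2} + 768 s + 1536 != 0.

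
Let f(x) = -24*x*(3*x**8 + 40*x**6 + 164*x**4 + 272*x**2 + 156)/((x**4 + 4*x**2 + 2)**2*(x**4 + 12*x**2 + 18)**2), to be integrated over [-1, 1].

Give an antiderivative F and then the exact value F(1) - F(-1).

Since d/dx undoes antidifferentiation here, F'(x) = f(x) is required of F(x).
F(x) = 12*(x**2 + 2)/((x**4 + 4*x**2 + 2)*(x**4 + 12*x**2 + 18)) is an antiderivative of f.
Check: d/dx[12*(x**2 + 2)/((x**4 + 4*x**2 + 2)*(x**4 + 12*x**2 + 18))] = (-72*x**9 - 960*x**7 - 3936*x**5 - 6528*x**3 - 3744*x)/(x**16 + 32*x**14 + 392*x**12 + 2368*x**10 + 7768*x**8 + 14208*x**6 + 14112*x**4 + 6912*x**2 + 1296), which equals f(x).
F(1) = 36/217; F(-1) = 36/217.
Integral = F(1) - F(-1) = 0.

Antiderivative: F(x) = 12*(x**2 + 2)/((x**4 + 4*x**2 + 2)*(x**4 + 12*x**2 + 18)); value = 0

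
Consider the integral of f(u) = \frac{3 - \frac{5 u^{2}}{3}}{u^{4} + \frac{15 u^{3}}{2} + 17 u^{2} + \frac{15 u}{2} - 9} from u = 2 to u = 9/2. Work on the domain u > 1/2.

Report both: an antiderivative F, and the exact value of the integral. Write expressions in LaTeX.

Factor the denominator (3 \left(u + 2\right) \left(u + 3\right)^{2} \left(2 u - 1\right)) and decompose: f = \frac{124}{735 \left(2 u - 1\right)} - \frac{76}{49 \left(u + 3\right)} - \frac{24}{7 \left(u + 3\right)^{2}} + \frac{22}{15 \left(u + 2\right)}; each piece integrates to a log, atan, or power term.
F(u) = \frac{62 u \log{\left(u - \frac{1}{2} \right)} + 1078 u \log{\left(u + 2 \right)} - 1140 u \log{\left(u + 3 \right)} + 186 \log{\left(u - \frac{1}{2} \right)} + 3234 \log{\left(u + 2 \right)} - 3420 \log{\left(u + 3 \right)} + 2520}{735 u + 2205} is an antiderivative of f.
Check: d/du[\frac{62 u \log{\left(u - \frac{1}{2} \right)} + 1078 u \log{\left(u + 2 \right)} - 1140 u \log{\left(u + 3 \right)} + 186 \log{\left(u - \frac{1}{2} \right)} + 3234 \log{\left(u + 2 \right)} - 3420 \log{\left(u + 3 \right)} + 2520}{735 u + 2205}] = \frac{18 - 10 u^{2}}{6 u^{4} + 45 u^{3} + 102 u^{2} + 45 u - 54}, which equals f(u).
F(9/2) = - \frac{76 \log{\left(\frac{15}{2} \right)}}{49} + \frac{62 \log{\left(4 \right)}}{735} + \frac{16}{35} + \frac{22 \log{\left(\frac{13}{2} \right)}}{15}; F(2) = - \frac{76 \log{\left(5 \right)}}{49} + \frac{62 \log{\left(\frac{3}{2} \right)}}{735} + \frac{24}{35} + \frac{22 \log{\left(4 \right)}}{15}.
Integral = F(9/2) - F(2) = - \frac{76 \log{\left(\frac{15}{2} \right)}}{49} - \frac{1016 \log{\left(4 \right)}}{735} - \frac{8}{35} - \frac{62 \log{\left(\frac{3}{2} \right)}}{735} + \frac{76 \log{\left(5 \right)}}{49} + \frac{22 \log{\left(\frac{13}{2} \right)}}{15}.

Antiderivative: F(u) = \frac{62 u \log{\left(u - \frac{1}{2} \right)} + 1078 u \log{\left(u + 2 \right)} - 1140 u \log{\left(u + 3 \right)} + 186 \log{\left(u - \frac{1}{2} \right)} + 3234 \log{\left(u + 2 \right)} - 3420 \log{\left(u + 3 \right)} + 2520}{735 u + 2205}; value = - \frac{76 \log{\left(\frac{15}{2} \right)}}{49} - \frac{1016 \log{\left(4 \right)}}{735} - \frac{8}{35} - \frac{62 \log{\left(\frac{3}{2} \right)}}{735} + \frac{76 \log{\left(5 \right)}}{49} + \frac{22 \log{\left(\frac{13}{2} \right)}}{15}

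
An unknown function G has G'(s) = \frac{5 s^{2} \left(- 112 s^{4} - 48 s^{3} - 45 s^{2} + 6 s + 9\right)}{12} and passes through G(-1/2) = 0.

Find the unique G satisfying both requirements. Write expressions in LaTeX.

G(s) = - \frac{5 s^{3} \left(2 s + 1\right) \left(16 s^{3} + 9 s - 6\right)}{24}

Recognize the product-rule pattern: G'(s) = u'v + uv' with u = 5 s^{2} + \frac{5 s}{2}, v = - \frac{4 s^{5}}{3} - \frac{3 s^{3}}{4} + \frac{s^{2}}{2}, so integration by parts undoes it.
A general antiderivative is \left(5 s^{2} + \frac{5 s}{2}\right) \left(- \frac{4 s^{5}}{3} - \frac{3 s^{3}}{4} + \frac{s^{2}}{2}\right) + C.
The condition gives C = 0 - (0) = 0.
So G(s) = - \frac{5 s^{3} \left(2 s + 1\right) \left(16 s^{3} + 9 s - 6\right)}{24}.
Check: d/ds[- \frac{5 s^{3} \left(2 s + 1\right) \left(16 s^{3} + 9 s - 6\right)}{24}] = - \frac{140 s^{6}}{3} - 20 s^{5} - \frac{75 s^{4}}{4} + \frac{5 s^{3}}{2} + \frac{15 s^{2}}{4}, which equals G'(s).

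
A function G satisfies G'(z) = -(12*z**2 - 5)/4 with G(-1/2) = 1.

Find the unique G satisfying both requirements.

Recover the given G'(z) by differentiating a candidate G(z); any mismatch rules it out.
A general antiderivative is -z**3 + 5*z/4 + 1 + C.
The condition gives C = 1 - (1/2) = 1/2.
So G(z) = (-4*z**3 + 5*z + 6)/4.
Check: d/dz[(-4*z**3 + 5*z + 6)/4] = 5/4 - 3*z**2, which equals G'(z).

G(z) = (-4*z**3 + 5*z + 6)/4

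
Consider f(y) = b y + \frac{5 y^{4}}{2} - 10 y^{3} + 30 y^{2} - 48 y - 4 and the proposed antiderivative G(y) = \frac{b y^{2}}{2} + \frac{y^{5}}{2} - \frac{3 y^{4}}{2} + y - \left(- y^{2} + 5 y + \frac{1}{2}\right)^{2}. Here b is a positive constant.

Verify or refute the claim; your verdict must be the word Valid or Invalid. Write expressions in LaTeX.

d/dy[G] = b y + \frac{5 y^{4}}{2} - 10 y^{3} + 30 y^{2} - 48 y - 4
This equals f(y) exactly, so the claim holds.

Valid - the claim checks out under differentiation.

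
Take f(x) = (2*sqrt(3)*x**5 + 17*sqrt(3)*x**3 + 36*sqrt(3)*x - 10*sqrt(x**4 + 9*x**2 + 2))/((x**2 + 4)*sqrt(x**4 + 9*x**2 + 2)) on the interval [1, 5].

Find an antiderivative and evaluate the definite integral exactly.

Antiderivative: F(x) = sqrt(3)*(3*sqrt(x**4 + 9*x**2 + 2) - 5*sqrt(3)*atan(x/2))/3; value = -6 - 5*atan(5/2) + 5*atan(1/2) + 6*sqrt(71)

Any candidate F(x) must reproduce f(x) exactly when differentiated.
F(x) = sqrt(3)*(3*sqrt(x**4 + 9*x**2 + 2) - 5*sqrt(3)*atan(x/2))/3 is an antiderivative of f.
Check: d/dx[sqrt(3)*(3*sqrt(x**4 + 9*x**2 + 2) - 5*sqrt(3)*atan(x/2))/3] = (2*sqrt(3)*x**5 + 17*sqrt(3)*x**3 + 36*sqrt(3)*x - 10*sqrt(x**4 + 9*x**2 + 2))/(x**2*sqrt(x**4 + 9*x**2 + 2) + 4*sqrt(x**4 + 9*x**2 + 2)), which equals f(x).
F(5) = -5*atan(5/2) + 6*sqrt(71); F(1) = 6 - 5*atan(1/2).
Integral = F(5) - F(1) = -6 - 5*atan(5/2) + 5*atan(1/2) + 6*sqrt(71).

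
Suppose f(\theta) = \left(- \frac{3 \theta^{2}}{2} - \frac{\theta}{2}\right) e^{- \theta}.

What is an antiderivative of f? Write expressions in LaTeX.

An antiderivative is F(\theta) = \frac{\left(3 \theta^{2} + 7 \theta + 7\right) e^{- \theta}}{2}.

f has the shape u'v + uv' for u = \frac{3 \theta^{2}}{2} + \frac{7 \theta}{2} + \frac{7}{2} and v = e^{- \theta} — it is the derivative of the product u*v.
Check: d/d\theta[\frac{\left(3 \theta^{2} + 7 \theta + 7\right) e^{- \theta}}{2}] = \frac{\left(- 3 \theta^{2} - \theta\right) e^{- \theta}}{2}, which equals f(\theta).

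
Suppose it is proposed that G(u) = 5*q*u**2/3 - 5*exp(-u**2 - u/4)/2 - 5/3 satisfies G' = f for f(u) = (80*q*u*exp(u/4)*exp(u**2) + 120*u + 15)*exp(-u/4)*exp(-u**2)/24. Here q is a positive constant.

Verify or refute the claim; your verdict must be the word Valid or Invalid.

d/du[G] = (80*q*u*exp(u/4)*exp(u**2) + 120*u + 15)*exp(-u/4)*exp(-u**2)/24
This equals f(u) exactly, so the claim holds.

Valid - differentiating G returns exactly f.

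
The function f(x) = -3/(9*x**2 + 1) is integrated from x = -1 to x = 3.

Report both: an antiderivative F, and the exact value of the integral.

Check any antiderivative F(x) by computing F'(x) and comparing it with f(x).
F(x) = -atan(3*x) is an antiderivative of f.
Check: d/dx[-atan(3*x)] = -3/(9*x**2 + 1) = f(x).
F(3) = -atan(9); F(-1) = atan(3).
Integral = F(3) - F(-1) = -atan(9) - atan(3).

Antiderivative: F(x) = -atan(3*x); value = -atan(9) - atan(3)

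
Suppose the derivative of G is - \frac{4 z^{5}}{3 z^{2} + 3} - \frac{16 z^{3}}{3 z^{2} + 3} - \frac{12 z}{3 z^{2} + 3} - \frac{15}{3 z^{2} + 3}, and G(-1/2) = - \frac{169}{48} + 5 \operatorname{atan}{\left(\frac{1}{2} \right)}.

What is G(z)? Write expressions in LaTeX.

The integrand splits into summands that can be handled one at a time.
A general antiderivative is - 3 \left(- \frac{z^{2}}{3} - 1\right)^{2} - 5 \operatorname{atan}{\left(z \right)} + C.
The condition gives C = - \frac{169}{48} + 5 \operatorname{atan}{\left(\frac{1}{2} \right)} - (- \frac{169}{48} + 5 \operatorname{atan}{\left(\frac{1}{2} \right)}) = 0.
So G(z) = - \frac{z^{4}}{3} - 2 z^{2} - 5 \operatorname{atan}{\left(z \right)} - 3.
Check: d/dz[- \frac{z^{4}}{3} - 2 z^{2} - 5 \operatorname{atan}{\left(z \right)} - 3] = \frac{- 4 z^{5} - 16 z^{3} - 12 z - 15}{3 z^{2} + 3}, which equals G'(z).

G(z) = - \frac{z^{4}}{3} - 2 z^{2} - 5 \operatorname{atan}{\left(z \right)} - 3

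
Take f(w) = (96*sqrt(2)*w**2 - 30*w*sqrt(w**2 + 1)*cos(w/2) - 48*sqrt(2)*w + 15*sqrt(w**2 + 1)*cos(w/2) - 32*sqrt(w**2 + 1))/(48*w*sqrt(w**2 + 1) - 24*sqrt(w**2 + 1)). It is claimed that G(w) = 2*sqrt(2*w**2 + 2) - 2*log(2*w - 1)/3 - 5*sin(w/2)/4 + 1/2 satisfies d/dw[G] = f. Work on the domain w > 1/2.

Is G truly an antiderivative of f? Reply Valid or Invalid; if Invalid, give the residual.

d/dw[G] = (96*sqrt(2)*w**2 - 30*w*sqrt(w**2 + 1)*cos(w/2) - 48*sqrt(2)*w + 15*sqrt(w**2 + 1)*cos(w/2) - 32*sqrt(w**2 + 1))/(48*w*sqrt(w**2 + 1) - 24*sqrt(w**2 + 1))
This equals f(w) exactly, so the claim holds.

Valid - the claim checks out under differentiation.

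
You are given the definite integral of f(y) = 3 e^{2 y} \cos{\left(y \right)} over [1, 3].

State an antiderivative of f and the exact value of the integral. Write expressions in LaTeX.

Antiderivative: F(y) = \frac{3 \left(\sin{\left(y \right)} + 2 \cos{\left(y \right)}\right) e^{2 y}}{5}; value = \frac{6 e^{6} \cos{\left(3 \right)}}{5} - \frac{6 e^{2} \cos{\left(1 \right)}}{5} - \frac{3 e^{2} \sin{\left(1 \right)}}{5} + \frac{3 e^{6} \sin{\left(3 \right)}}{5}

A first test for any F(y): its y-derivative must equal f(y) identically.
F(y) = \frac{3 \left(\sin{\left(y \right)} + 2 \cos{\left(y \right)}\right) e^{2 y}}{5} is an antiderivative of f.
Check: d/dy[\frac{3 \left(\sin{\left(y \right)} + 2 \cos{\left(y \right)}\right) e^{2 y}}{5}] = 3 e^{2 y} \cos{\left(y \right)} = f(y).
F(3) = \frac{6 e^{6} \cos{\left(3 \right)}}{5} + \frac{3 e^{6} \sin{\left(3 \right)}}{5}; F(1) = \frac{3 e^{2} \sin{\left(1 \right)}}{5} + \frac{6 e^{2} \cos{\left(1 \right)}}{5}.
Integral = F(3) - F(1) = \frac{6 e^{6} \cos{\left(3 \right)}}{5} - \frac{6 e^{2} \cos{\left(1 \right)}}{5} - \frac{3 e^{2} \sin{\left(1 \right)}}{5} + \frac{3 e^{6} \sin{\left(3 \right)}}{5}.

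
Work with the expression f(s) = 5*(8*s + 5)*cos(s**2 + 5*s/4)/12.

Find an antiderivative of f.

f matches the chain-rule pattern g'(h)*h' with inner function h(s) = s**2 + 5*s/4; substituting u = h(s) collapses the integral.
Check: d/ds[5*sin(s**2 + 5*s/4)/3] = 10*s*cos(s**2 + 5*s/4)/3 + 25*cos(s**2 + 5*s/4)/12, which equals f(s).

An antiderivative is F(s) = 5*sin(s**2 + 5*s/4)/3.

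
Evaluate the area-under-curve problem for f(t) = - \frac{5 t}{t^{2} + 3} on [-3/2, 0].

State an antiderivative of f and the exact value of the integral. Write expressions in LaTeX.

Antiderivative: F(t) = - \frac{5 \log{\left(t^{2} + 3 \right)}}{2}; value = - \frac{5 \log{\left(3 \right)}}{2} + \frac{5 \log{\left(\frac{21}{4} \right)}}{2}

The substitution u = t^{2} + 3 works: f is exactly (dF/du)*(du/dt) for that inner function.
F(t) = - \frac{5 \log{\left(t^{2} + 3 \right)}}{2} is an antiderivative of f.
Check: d/dt[- \frac{5 \log{\left(t^{2} + 3 \right)}}{2}] = - \frac{5 t}{t^{2} + 3} = f(t).
F(0) = - \frac{5 \log{\left(3 \right)}}{2}; F(-3/2) = - \frac{5 \log{\left(\frac{21}{4} \right)}}{2}.
Integral = F(0) - F(-3/2) = - \frac{5 \log{\left(3 \right)}}{2} + \frac{5 \log{\left(\frac{21}{4} \right)}}{2}.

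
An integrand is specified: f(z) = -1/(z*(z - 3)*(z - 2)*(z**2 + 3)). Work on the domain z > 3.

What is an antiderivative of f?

An antiderivative is F(z) = (-28*log(z) - 14*log(z - 3) + 36*log(z - 2) + 3*log(z**2 + 3) - 10*sqrt(3)*atan(sqrt(3)*z/3))/504.

The denominator factors as z*(z - 3)*(z - 2)*(z**2 + 3); partial fractions split f into directly integrable pieces: (z - 5)/(84*(z**2 + 3)) + 1/(14*(z - 2)) - 1/(36*(z - 3)) - 1/(18*z).
Check: d/dz[(-28*log(z) - 14*log(z - 3) + 36*log(z - 2) + 3*log(z**2 + 3) - 10*sqrt(3)*atan(sqrt(3)*z/3))/504] = -1/(z**5 - 5*z**4 + 9*z**3 - 15*z**2 + 18*z), which equals f(z).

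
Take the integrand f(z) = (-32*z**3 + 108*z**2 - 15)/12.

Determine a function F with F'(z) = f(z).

An antiderivative is F(z) = -2*z**4/3 + 3*z**3 - 5*z/4.

Since d/dz undoes antidifferentiation here, F'(z) = f(z) is required of F(z).
Check: d/dz[-2*z**4/3 + 3*z**3 - 5*z/4] = -8*z**3/3 + 9*z**2 - 5/4, which equals f(z).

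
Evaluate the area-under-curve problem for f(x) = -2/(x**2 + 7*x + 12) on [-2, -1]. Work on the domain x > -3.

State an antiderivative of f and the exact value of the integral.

The denominator factors as (x + 3)*(x + 4); partial fractions split f into directly integrable pieces: 2/(x + 4) - 2/(x + 3).
F(x) = -2*log(x + 3) + 2*log(x + 4) is an antiderivative of f.
Check: d/dx[-2*log(x + 3) + 2*log(x + 4)] = -2/(x**2 + 7*x + 12) = f(x).
F(-1) = -2*log(2) + 2*log(3); F(-2) = 2*log(2).
Integral = F(-1) - F(-2) = -4*log(2) + 2*log(3).

Antiderivative: F(x) = -2*log(x + 3) + 2*log(x + 4); value = -4*log(2) + 2*log(3)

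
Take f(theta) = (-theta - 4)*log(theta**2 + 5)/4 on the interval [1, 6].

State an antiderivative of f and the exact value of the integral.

Whatever form F(theta) takes, F'(theta) = f(theta) is non-negotiable.
F(theta) = -theta**2*log(theta**2 + 5)/8 + theta**2/8 - theta*log(theta**2 + 5) + 2*theta - 5*log(theta**2 + 5)/8 - 2*sqrt(5)*atan(sqrt(5)*theta/5) is an antiderivative of f.
Check: d/dtheta[-theta**2*log(theta**2 + 5)/8 + theta**2/8 - theta*log(theta**2 + 5) + 2*theta - 5*log(theta**2 + 5)/8 - 2*sqrt(5)*atan(sqrt(5)*theta/5)] = -theta*log(theta**2 + 5)/4 - log(theta**2 + 5), which equals f(theta).
F(6) = -89*log(41)/8 - 2*sqrt(5)*atan(6*sqrt(5)/5) + 33/2; F(1) = -7*log(6)/4 - 2*sqrt(5)*atan(sqrt(5)/5) + 17/8.
Integral = F(6) - F(1) = -89*log(41)/8 - 2*sqrt(5)*atan(6*sqrt(5)/5) + 2*sqrt(5)*atan(sqrt(5)/5) + 7*log(6)/4 + 115/8.

Antiderivative: F(theta) = -theta**2*log(theta**2 + 5)/8 + theta**2/8 - theta*log(theta**2 + 5) + 2*theta - 5*log(theta**2 + 5)/8 - 2*sqrt(5)*atan(sqrt(5)*theta/5); value = -89*log(41)/8 - 2*sqrt(5)*atan(6*sqrt(5)/5) + 2*sqrt(5)*atan(sqrt(5)/5) + 7*log(6)/4 + 115/8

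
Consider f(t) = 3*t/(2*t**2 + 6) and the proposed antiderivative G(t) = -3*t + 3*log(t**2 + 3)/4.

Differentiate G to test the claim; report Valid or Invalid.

d/dt[G] = (-6*t**2 + 3*t - 18)/(2*t**2 + 6)
d/dt[G] - f(t) = -3 != 0.

Invalid: d/dt[G] - f = -3, which is not 0.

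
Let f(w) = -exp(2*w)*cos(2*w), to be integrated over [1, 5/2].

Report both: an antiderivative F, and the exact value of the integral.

Antiderivative: F(w) = (-sin(2*w) - cos(2*w))*exp(2*w)/4; value = -exp(5)*cos(5)/4 + exp(2)*cos(2)/4 + exp(2)*sin(2)/4 - exp(5)*sin(5)/4

Recover f(w) by differentiating a candidate F(w); any mismatch rules it out.
F(w) = (-sin(2*w) - cos(2*w))*exp(2*w)/4 is an antiderivative of f.
Check: d/dw[(-sin(2*w) - cos(2*w))*exp(2*w)/4] = -exp(2*w)*cos(2*w) = f(w).
F(5/2) = -exp(5)*cos(5)/4 - exp(5)*sin(5)/4; F(1) = -exp(2)*sin(2)/4 - exp(2)*cos(2)/4.
Integral = F(5/2) - F(1) = -exp(5)*cos(5)/4 + exp(2)*cos(2)/4 + exp(2)*sin(2)/4 - exp(5)*sin(5)/4.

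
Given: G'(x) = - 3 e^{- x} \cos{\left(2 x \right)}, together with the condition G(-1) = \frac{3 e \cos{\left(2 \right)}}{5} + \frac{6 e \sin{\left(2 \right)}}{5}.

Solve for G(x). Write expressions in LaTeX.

G(x) = - \frac{6 e^{- x} \sin{\left(2 x \right)}}{5} + \frac{3 e^{- x} \cos{\left(2 x \right)}}{5}

Any candidate G(x) must reproduce the stated G'(x) exactly.
A general antiderivative is - \frac{6 e^{- x} \sin{\left(2 x \right)}}{5} + \frac{3 e^{- x} \cos{\left(2 x \right)}}{5} + C.
The condition gives C = \frac{3 e \cos{\left(2 \right)}}{5} + \frac{6 e \sin{\left(2 \right)}}{5} - (\frac{3 e \cos{\left(2 \right)}}{5} + \frac{6 e \sin{\left(2 \right)}}{5}) = 0.
So G(x) = - \frac{6 e^{- x} \sin{\left(2 x \right)}}{5} + \frac{3 e^{- x} \cos{\left(2 x \right)}}{5}.
Check: d/dx[- \frac{6 e^{- x} \sin{\left(2 x \right)}}{5} + \frac{3 e^{- x} \cos{\left(2 x \right)}}{5}] = - 3 e^{- x} \cos{\left(2 x \right)} = G'(x).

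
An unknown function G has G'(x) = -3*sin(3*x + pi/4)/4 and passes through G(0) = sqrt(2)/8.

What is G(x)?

G(x) = cos(3*x + pi/4)/4

A first test for any G(x): its x-derivative must equal the given G'(x).
A general antiderivative is cos(3*x + pi/4)/4 + C.
The condition gives C = sqrt(2)/8 - (sqrt(2)/8) = 0.
So G(x) = cos(3*x + pi/4)/4.
Check: d/dx[cos(3*x + pi/4)/4] = -3*sin(3*x + pi/4)/4 = G'(x).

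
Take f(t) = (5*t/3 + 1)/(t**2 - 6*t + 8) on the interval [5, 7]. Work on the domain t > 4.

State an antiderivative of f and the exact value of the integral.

Antiderivative: F(t) = 23*log(t - 4)/6 - 13*log(t - 2)/6; value = -13*log(5)/6 + 6*log(3)

The denominator factors as 3*(t - 4)*(t - 2); partial fractions split f into directly integrable pieces: -13/(6*(t - 2)) + 23/(6*(t - 4)).
F(t) = 23*log(t - 4)/6 - 13*log(t - 2)/6 is an antiderivative of f.
Check: d/dt[23*log(t - 4)/6 - 13*log(t - 2)/6] = (5*t + 3)/(3*t**2 - 18*t + 24), which equals f(t).
F(7) = -13*log(5)/6 + 23*log(3)/6; F(5) = -13*log(3)/6.
Integral = F(7) - F(5) = -13*log(5)/6 + 6*log(3).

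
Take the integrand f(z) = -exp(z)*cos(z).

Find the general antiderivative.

For F(z) to be correct the identity F'(z) - f(z) = 0 must hold.
Check: d/dz[-exp(z)*sin(z)/2 - exp(z)*cos(z)/2] = -exp(z)*cos(z) = f(z).

F(z) = -exp(z)*sin(z)/2 - exp(z)*cos(z)/2 + C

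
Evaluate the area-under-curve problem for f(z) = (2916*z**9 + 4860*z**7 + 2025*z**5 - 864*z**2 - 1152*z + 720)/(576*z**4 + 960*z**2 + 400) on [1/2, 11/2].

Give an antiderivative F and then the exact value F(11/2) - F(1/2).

Antiderivative: F(z) = 27*z**6/32 + 3*z/(2*z**2 + 5/3) + 2/(2*z**2 + 5/3); value = 28990607895/1241344

An antiderivative F(z) passes only if d/dz[F] lands on f(z) exactly.
F(z) = 27*z**6/32 + 3*z/(2*z**2 + 5/3) + 2/(2*z**2 + 5/3) is an antiderivative of f.
Check: d/dz[27*z**6/32 + 3*z/(2*z**2 + 5/3) + 2/(2*z**2 + 5/3)] = (2916*z**9 + 4860*z**7 + 2025*z**5 - 864*z**2 - 1152*z + 720)/(576*z**4 + 960*z**2 + 400) = f(z).
F(11/2) = 17841618159/763904; F(1/2) = 43359/26624.
Integral = F(11/2) - F(1/2) = 28990607895/1241344.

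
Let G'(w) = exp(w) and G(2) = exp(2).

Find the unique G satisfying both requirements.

G(w) = exp(w)

Recover the given G'(w) by differentiating a candidate G(w); any mismatch rules it out.
A general antiderivative is exp(w) + C.
The condition gives C = exp(2) - (exp(2)) = 0.
So G(w) = exp(w).
Check: d/dw[exp(w)] = exp(w) = G'(w).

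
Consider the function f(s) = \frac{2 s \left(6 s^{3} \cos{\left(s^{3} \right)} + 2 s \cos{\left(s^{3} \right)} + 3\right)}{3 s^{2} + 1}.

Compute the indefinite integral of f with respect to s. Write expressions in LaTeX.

Whatever form F(s) takes, F'(s) = f(s) is non-negotiable.
Check: d/ds[\log{\left(s^{2} + \frac{1}{3} \right)} + \frac{4 \sin{\left(s^{3} \right)}}{3}] = \frac{12 s^{4} \cos{\left(s^{3} \right)} + 4 s^{2} \cos{\left(s^{3} \right)} + 6 s}{3 s^{2} + 1}, which equals f(s).

F(s) = \log{\left(s^{2} + \frac{1}{3} \right)} + \frac{4 \sin{\left(s^{3} \right)}}{3} + C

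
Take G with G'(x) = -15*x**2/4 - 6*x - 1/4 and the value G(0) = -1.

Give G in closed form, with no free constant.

The integrand splits into summands that can be handled one at a time.
A general antiderivative is -5*x**3/4 - 3*x**2 - x/4 - 1 + C.
The condition gives C = -1 - (-1) = 0.
So G(x) = (-5*x**3 - 12*x**2 - x - 4)/4.
Check: d/dx[(-5*x**3 - 12*x**2 - x - 4)/4] = -15*x**2/4 - 6*x - 1/4 = G'(x).

G(x) = (-5*x**3 - 12*x**2 - x - 4)/4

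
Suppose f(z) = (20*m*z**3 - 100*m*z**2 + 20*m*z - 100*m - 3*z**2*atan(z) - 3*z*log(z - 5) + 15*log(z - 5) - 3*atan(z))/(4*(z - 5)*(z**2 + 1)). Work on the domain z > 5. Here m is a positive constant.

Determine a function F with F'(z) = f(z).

A first test for any F(z): its z-derivative must equal f(z) identically.
Check: d/dz[(20*m*z - 3*log(z - 5)*atan(z))/4] = (20*m*z**3 - 100*m*z**2 + 20*m*z - 100*m - 3*z**2*atan(z) - 3*z*log(z - 5) + 15*log(z - 5) - 3*atan(z))/(4*z**3 - 20*z**2 + 4*z - 20), which equals f(z).

An antiderivative is F(z) = (20*m*z - 3*log(z - 5)*atan(z))/4.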